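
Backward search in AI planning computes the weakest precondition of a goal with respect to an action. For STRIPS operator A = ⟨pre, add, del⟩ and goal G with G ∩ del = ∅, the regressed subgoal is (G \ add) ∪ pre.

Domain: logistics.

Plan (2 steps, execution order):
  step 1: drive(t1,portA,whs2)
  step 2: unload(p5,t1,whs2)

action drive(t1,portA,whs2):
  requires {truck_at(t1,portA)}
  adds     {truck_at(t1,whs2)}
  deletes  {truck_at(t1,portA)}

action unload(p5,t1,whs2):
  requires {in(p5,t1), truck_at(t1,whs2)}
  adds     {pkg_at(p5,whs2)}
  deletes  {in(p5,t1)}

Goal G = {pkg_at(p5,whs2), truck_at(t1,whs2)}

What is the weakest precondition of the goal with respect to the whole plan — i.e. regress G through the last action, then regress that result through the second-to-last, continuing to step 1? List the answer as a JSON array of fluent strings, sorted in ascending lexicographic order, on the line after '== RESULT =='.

Regress step by step:
  through step 2 (unload(p5,t1,whs2)): drop {pkg_at(p5,whs2)}, keep {truck_at(t1,whs2)}, require {in(p5,t1), truck_at(t1,whs2)}
    → {in(p5,t1), truck_at(t1,whs2)}
  through step 1 (drive(t1,portA,whs2)): drop {truck_at(t1,whs2)}, keep {in(p5,t1)}, require {truck_at(t1,portA)}
    → {in(p5,t1), truck_at(t1,portA)}

== RESULT ==
["in(p5,t1)", "truck_at(t1,portA)"]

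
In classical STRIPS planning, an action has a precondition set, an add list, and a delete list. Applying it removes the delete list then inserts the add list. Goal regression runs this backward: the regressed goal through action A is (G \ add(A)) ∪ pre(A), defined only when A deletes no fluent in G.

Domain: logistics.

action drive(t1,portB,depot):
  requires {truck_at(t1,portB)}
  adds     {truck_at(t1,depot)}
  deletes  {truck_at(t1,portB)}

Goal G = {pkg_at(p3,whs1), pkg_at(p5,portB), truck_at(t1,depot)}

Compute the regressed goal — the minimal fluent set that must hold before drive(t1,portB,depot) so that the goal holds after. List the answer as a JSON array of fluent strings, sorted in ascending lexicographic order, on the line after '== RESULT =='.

Compute (G \ add) ∪ pre:
  G ∩ del = {}  (empty — regression defined)
  G \ add = {pkg_at(p3,whs1), pkg_at(p5,portB), truck_at(t1,depot)} \ {truck_at(t1,depot)} = {pkg_at(p3,whs1), pkg_at(p5,portB)}
  ∪ pre   = {pkg_at(p3,whs1), pkg_at(p5,portB)} ∪ {truck_at(t1,portB)}
          = {pkg_at(p3,whs1), pkg_at(p5,portB), truck_at(t1,portB)}

== RESULT ==
["pkg_at(p3,whs1)", "pkg_at(p5,portB)", "truck_at(t1,portB)"]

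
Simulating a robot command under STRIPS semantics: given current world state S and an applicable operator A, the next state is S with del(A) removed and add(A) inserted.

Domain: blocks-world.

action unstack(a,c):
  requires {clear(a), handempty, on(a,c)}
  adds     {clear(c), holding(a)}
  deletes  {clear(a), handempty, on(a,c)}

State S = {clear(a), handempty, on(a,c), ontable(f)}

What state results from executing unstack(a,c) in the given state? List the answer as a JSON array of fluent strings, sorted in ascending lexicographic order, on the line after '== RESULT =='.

Progress:
  pre ⊆ S: {clear(a), handempty, on(a,c)} ⊆ S  — applicable
  S \ del = {ontable(f)}
  ∪ add   = {clear(c), holding(a), ontable(f)}

== RESULT ==
["clear(c)", "holding(a)", "ontable(f)"]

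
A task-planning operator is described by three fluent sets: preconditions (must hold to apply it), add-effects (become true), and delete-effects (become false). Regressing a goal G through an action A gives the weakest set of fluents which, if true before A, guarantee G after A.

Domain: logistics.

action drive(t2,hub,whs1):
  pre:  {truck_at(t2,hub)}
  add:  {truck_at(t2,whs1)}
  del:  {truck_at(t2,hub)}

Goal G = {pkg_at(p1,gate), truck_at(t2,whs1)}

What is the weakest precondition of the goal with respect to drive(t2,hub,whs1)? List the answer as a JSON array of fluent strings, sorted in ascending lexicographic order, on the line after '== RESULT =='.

Compute (G \ add) ∪ pre:
  G ∩ del = {}  (empty — regression defined)
  G \ add = {pkg_at(p1,gate), truck_at(t2,whs1)} \ {truck_at(t2,whs1)} = {pkg_at(p1,gate)}
  ∪ pre   = {pkg_at(p1,gate)} ∪ {truck_at(t2,hub)}
          = {pkg_at(p1,gate), truck_at(t2,hub)}

== RESULT ==
["pkg_at(p1,gate)", "truck_at(t2,hub)"]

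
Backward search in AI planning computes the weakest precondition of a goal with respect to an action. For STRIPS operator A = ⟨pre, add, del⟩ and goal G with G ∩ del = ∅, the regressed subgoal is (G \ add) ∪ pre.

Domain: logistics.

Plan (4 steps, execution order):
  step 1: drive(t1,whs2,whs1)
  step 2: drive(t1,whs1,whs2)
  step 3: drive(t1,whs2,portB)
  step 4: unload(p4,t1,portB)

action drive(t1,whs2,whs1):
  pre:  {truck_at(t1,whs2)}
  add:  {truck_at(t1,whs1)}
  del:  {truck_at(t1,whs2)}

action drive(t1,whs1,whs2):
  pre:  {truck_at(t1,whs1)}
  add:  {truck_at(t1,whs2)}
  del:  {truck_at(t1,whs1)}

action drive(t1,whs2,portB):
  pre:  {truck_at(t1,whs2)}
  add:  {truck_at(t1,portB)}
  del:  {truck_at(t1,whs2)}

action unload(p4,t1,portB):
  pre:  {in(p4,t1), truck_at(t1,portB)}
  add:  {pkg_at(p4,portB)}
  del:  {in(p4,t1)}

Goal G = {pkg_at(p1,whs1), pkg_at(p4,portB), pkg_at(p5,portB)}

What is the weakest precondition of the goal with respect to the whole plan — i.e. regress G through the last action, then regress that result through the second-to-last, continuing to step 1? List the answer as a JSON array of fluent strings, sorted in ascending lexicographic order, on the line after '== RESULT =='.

Work backward from the goal:
  through step 4 (unload(p4,t1,portB)): drop {pkg_at(p4,portB)}, keep {pkg_at(p1,whs1), pkg_at(p5,portB)}, require {in(p4,t1), truck_at(t1,portB)}
    → {in(p4,t1), pkg_at(p1,whs1), pkg_at(p5,portB), truck_at(t1,portB)}
  through step 3 (drive(t1,whs2,portB)): drop {truck_at(t1,portB)}, keep {in(p4,t1), pkg_at(p1,whs1), pkg_at(p5,portB)}, require {truck_at(t1,whs2)}
    → {in(p4,t1), pkg_at(p1,whs1), pkg_at(p5,portB), truck_at(t1,whs2)}
  through step 2 (drive(t1,whs1,whs2)): drop {truck_at(t1,whs2)}, keep {in(p4,t1), pkg_at(p1,whs1), pkg_at(p5,portB)}, require {truck_at(t1,whs1)}
    → {in(p4,t1), pkg_at(p1,whs1), pkg_at(p5,portB), truck_at(t1,whs1)}
  through step 1 (drive(t1,whs2,whs1)): drop {truck_at(t1,whs1)}, keep {in(p4,t1), pkg_at(p1,whs1), pkg_at(p5,portB)}, require {truck_at(t1,whs2)}
    → {in(p4,t1), pkg_at(p1,whs1), pkg_at(p5,portB), truck_at(t1,whs2)}

== RESULT ==
["in(p4,t1)", "pkg_at(p1,whs1)", "pkg_at(p5,portB)", "truck_at(t1,whs2)"]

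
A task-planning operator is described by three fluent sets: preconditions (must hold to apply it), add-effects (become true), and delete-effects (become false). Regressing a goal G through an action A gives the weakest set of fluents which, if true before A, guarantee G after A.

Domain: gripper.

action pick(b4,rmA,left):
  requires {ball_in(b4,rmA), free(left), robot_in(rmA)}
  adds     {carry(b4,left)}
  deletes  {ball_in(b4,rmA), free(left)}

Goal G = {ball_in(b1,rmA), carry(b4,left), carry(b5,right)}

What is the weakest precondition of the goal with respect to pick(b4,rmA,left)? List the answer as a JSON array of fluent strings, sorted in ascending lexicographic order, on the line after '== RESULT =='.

Compute (G \ add) ∪ pre:
  G ∩ del = {}  (empty — regression defined)
  G \ add = {ball_in(b1,rmA), carry(b4,left), carry(b5,right)} \ {carry(b4,left)} = {ball_in(b1,rmA), carry(b5,right)}
  ∪ pre   = {ball_in(b1,rmA), carry(b5,right)} ∪ {ball_in(b4,rmA), free(left), robot_in(rmA)}
          = {ball_in(b1,rmA), ball_in(b4,rmA), carry(b5,right), free(left), robot_in(rmA)}

== RESULT ==
["ball_in(b1,rmA)", "ball_in(b4,rmA)", "carry(b5,right)", "free(left)", "robot_in(rmA)"]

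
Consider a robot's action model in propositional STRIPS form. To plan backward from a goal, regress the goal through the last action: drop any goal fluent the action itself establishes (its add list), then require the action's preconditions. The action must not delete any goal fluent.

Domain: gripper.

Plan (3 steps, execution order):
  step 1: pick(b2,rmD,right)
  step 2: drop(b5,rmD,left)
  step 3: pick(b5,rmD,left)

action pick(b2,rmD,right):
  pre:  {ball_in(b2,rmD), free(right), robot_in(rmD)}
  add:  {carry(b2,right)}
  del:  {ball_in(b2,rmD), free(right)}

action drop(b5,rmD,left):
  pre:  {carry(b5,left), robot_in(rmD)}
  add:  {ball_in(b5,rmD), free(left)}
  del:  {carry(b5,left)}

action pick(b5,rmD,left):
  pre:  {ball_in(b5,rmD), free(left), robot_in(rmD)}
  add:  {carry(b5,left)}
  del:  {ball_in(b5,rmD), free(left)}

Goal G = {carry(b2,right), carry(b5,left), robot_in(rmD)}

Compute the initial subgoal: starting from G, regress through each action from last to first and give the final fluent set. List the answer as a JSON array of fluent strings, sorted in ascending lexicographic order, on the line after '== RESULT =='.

Regress step by step:
  through step 3 (pick(b5,rmD,left)): drop {carry(b5,left)}, keep {carry(b2,right), robot_in(rmD)}, require {ball_in(b5,rmD), free(left), robot_in(rmD)}
    → {ball_in(b5,rmD), carry(b2,right), free(left), robot_in(rmD)}
  through step 2 (drop(b5,rmD,left)): drop {ball_in(b5,rmD), free(left)}, keep {carry(b2,right), robot_in(rmD)}, require {carry(b5,left), robot_in(rmD)}
    → {carry(b2,right), carry(b5,left), robot_in(rmD)}
  through step 1 (pick(b2,rmD,right)): drop {carry(b2,right)}, keep {carry(b5,left), robot_in(rmD)}, require {ball_in(b2,rmD), free(right), robot_in(rmD)}
    → {ball_in(b2,rmD), carry(b5,left), free(right), robot_in(rmD)}

== RESULT ==
["ball_in(b2,rmD)", "carry(b5,left)", "free(right)", "robot_in(rmD)"]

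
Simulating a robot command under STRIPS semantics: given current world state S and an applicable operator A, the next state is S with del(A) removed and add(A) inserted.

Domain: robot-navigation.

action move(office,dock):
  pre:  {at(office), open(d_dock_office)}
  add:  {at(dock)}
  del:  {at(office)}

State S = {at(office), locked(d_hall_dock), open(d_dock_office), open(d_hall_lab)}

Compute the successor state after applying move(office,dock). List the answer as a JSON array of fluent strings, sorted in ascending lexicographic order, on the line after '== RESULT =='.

Compute (S \ del) ∪ add:
  pre ⊆ S: {at(office), open(d_dock_office)} ⊆ S  — applicable
  S \ del = {locked(d_hall_dock), open(d_dock_office), open(d_hall_lab)}
  ∪ add   = {at(dock), locked(d_hall_dock), open(d_dock_office), open(d_hall_lab)}

== RESULT ==
["at(dock)", "locked(d_hall_dock)", "open(d_dock_office)", "open(d_hall_lab)"]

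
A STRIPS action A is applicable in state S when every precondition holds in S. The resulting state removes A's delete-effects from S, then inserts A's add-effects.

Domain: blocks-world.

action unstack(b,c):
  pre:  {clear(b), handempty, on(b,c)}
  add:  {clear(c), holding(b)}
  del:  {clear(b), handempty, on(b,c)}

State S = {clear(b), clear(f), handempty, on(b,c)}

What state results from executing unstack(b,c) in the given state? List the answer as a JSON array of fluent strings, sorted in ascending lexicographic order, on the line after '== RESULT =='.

Compute (S \ del) ∪ add:
  pre ⊆ S: {clear(b), handempty, on(b,c)} ⊆ S  — applicable
  S \ del = {clear(f)}
  ∪ add   = {clear(c), clear(f), holding(b)}

== RESULT ==
["clear(c)", "clear(f)", "holding(b)"]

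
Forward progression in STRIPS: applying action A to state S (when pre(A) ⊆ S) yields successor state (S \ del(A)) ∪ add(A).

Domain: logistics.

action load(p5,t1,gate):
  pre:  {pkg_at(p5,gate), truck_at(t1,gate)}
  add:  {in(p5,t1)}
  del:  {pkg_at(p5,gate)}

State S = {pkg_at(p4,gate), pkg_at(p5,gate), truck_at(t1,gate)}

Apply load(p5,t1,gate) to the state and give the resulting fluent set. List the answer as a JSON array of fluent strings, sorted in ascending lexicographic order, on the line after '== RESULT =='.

Progress:
  pre ⊆ S: {pkg_at(p5,gate), truck_at(t1,gate)} ⊆ S  — applicable
  S \ del = {pkg_at(p4,gate), truck_at(t1,gate)}
  ∪ add   = {in(p5,t1), pkg_at(p4,gate), truck_at(t1,gate)}

== RESULT ==
["in(p5,t1)", "pkg_at(p4,gate)", "truck_at(t1,gate)"]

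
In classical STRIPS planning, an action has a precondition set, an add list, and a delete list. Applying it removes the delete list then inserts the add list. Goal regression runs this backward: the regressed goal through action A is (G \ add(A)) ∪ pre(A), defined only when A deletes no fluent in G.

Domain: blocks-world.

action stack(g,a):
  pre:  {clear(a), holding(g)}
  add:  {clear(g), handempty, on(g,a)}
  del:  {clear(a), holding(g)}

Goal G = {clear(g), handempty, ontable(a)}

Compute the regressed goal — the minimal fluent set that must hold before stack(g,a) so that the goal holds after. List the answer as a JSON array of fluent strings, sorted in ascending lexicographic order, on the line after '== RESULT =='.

Compute (G \ add) ∪ pre:
  G ∩ del = {}  (empty — regression defined)
  G \ add = {clear(g), handempty, ontable(a)} \ {clear(g), handempty, on(g,a)} = {ontable(a)}
  ∪ pre   = {ontable(a)} ∪ {clear(a), holding(g)}
          = {clear(a), holding(g), ontable(a)}

== RESULT ==
["clear(a)", "holding(g)", "ontable(a)"]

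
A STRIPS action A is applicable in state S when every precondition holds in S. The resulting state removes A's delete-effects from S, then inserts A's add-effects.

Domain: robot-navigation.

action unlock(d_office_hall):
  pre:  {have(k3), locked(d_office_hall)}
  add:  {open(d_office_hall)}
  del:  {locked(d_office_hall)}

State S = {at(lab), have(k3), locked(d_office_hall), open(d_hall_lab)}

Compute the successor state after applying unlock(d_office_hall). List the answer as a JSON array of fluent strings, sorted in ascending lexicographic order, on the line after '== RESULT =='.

Compute (S \ del) ∪ add:
  pre ⊆ S: {have(k3), locked(d_office_hall)} ⊆ S  — applicable
  S \ del = {at(lab), have(k3), open(d_hall_lab)}
  ∪ add   = {at(lab), have(k3), open(d_hall_lab), open(d_office_hall)}

== RESULT ==
["at(lab)", "have(k3)", "open(d_hall_lab)", "open(d_office_hall)"]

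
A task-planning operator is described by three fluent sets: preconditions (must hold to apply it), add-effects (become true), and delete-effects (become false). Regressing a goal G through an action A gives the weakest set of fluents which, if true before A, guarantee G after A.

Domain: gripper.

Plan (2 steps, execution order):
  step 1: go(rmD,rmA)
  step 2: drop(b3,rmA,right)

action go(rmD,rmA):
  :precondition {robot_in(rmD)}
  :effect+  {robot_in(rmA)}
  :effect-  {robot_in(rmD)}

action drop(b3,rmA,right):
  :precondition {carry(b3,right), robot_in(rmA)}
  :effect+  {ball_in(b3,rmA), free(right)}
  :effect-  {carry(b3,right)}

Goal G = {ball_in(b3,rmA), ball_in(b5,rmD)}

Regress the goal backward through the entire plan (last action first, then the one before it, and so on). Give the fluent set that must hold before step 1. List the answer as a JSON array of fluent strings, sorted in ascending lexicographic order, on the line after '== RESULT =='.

Work backward from the goal:
  through step 2 (drop(b3,rmA,right)): drop {ball_in(b3,rmA)}, keep {ball_in(b5,rmD)}, require {carry(b3,right), robot_in(rmA)}
    → {ball_in(b5,rmD), carry(b3,right), robot_in(rmA)}
  through step 1 (go(rmD,rmA)): drop {robot_in(rmA)}, keep {ball_in(b5,rmD), carry(b3,right)}, require {robot_in(rmD)}
    → {ball_in(b5,rmD), carry(b3,right), robot_in(rmD)}

== RESULT ==
["ball_in(b5,rmD)", "carry(b3,right)", "robot_in(rmD)"]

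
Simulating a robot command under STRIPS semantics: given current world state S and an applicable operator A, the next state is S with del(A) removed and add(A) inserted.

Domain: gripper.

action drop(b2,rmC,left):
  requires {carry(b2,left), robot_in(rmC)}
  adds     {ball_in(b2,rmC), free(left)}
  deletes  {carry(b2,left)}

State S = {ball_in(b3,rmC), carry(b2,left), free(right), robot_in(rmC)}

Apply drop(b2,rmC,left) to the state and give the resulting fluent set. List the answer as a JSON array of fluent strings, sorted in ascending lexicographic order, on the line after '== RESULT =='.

Compute (S \ del) ∪ add:
  pre ⊆ S: {carry(b2,left), robot_in(rmC)} ⊆ S  — applicable
  S \ del = {ball_in(b3,rmC), free(right), robot_in(rmC)}
  ∪ add   = {ball_in(b2,rmC), ball_in(b3,rmC), free(left), free(right), robot_in(rmC)}

== RESULT ==
["ball_in(b2,rmC)", "ball_in(b3,rmC)", "free(left)", "free(right)", "robot_in(rmC)"]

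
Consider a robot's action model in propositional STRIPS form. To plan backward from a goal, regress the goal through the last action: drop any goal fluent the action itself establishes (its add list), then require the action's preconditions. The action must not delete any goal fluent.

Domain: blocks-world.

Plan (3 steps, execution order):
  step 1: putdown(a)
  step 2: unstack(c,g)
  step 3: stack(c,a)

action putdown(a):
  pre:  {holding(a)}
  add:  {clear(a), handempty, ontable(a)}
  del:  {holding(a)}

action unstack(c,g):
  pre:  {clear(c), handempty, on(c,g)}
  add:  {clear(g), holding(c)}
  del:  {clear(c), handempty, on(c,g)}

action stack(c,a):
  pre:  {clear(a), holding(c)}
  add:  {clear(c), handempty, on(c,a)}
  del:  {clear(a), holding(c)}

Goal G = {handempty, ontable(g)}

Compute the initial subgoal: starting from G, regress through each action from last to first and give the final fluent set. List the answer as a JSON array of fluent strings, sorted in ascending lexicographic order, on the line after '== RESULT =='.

Work backward from the goal:
  through step 3 (stack(c,a)): drop {handempty}, keep {ontable(g)}, require {clear(a), holding(c)}
    → {clear(a), holding(c), ontable(g)}
  through step 2 (unstack(c,g)): drop {holding(c)}, keep {clear(a), ontable(g)}, require {clear(c), handempty, on(c,g)}
    → {clear(a), clear(c), handempty, on(c,g), ontable(g)}
  through step 1 (putdown(a)): drop {clear(a), handempty}, keep {clear(c), on(c,g), ontable(g)}, require {holding(a)}
    → {clear(c), holding(a), on(c,g), ontable(g)}

== RESULT ==
["clear(c)", "holding(a)", "on(c,g)", "ontable(g)"]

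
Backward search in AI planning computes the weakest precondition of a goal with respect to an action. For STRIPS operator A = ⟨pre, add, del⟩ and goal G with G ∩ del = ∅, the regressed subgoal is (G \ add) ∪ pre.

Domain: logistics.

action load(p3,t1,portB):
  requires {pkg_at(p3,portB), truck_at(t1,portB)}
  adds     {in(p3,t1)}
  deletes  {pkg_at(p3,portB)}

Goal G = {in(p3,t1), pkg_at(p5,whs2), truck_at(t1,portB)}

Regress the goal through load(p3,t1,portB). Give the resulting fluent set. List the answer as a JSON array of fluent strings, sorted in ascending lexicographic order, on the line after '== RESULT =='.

Compute (G \ add) ∪ pre:
  G ∩ del = {}  (empty — regression defined)
  G \ add = {in(p3,t1), pkg_at(p5,whs2), truck_at(t1,portB)} \ {in(p3,t1)} = {pkg_at(p5,whs2), truck_at(t1,portB)}
  ∪ pre   = {pkg_at(p5,whs2), truck_at(t1,portB)} ∪ {pkg_at(p3,portB), truck_at(t1,portB)}
          = {pkg_at(p3,portB), pkg_at(p5,whs2), truck_at(t1,portB)}

== RESULT ==
["pkg_at(p3,portB)", "pkg_at(p5,whs2)", "truck_at(t1,portB)"]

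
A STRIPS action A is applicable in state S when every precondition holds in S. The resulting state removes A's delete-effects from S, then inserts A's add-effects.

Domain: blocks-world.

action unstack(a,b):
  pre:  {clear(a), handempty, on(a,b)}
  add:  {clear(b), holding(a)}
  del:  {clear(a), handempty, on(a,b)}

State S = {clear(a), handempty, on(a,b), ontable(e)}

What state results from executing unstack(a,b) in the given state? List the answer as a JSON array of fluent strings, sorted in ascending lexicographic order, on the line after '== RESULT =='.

Progress:
  pre ⊆ S: {clear(a), handempty, on(a,b)} ⊆ S  — applicable
  S \ del = {ontable(e)}
  ∪ add   = {clear(b), holding(a), ontable(e)}

== RESULT ==
["clear(b)", "holding(a)", "ontable(e)"]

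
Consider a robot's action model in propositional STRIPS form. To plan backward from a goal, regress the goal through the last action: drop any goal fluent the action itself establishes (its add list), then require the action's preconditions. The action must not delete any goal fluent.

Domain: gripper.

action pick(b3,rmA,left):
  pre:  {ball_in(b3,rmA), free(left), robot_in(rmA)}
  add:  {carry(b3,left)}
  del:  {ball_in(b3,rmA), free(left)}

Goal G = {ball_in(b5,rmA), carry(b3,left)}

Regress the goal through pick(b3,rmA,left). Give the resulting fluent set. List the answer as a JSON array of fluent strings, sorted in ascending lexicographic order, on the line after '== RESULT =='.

Compute (G \ add) ∪ pre:
  G ∩ del = {}  (empty — regression defined)
  G \ add = {ball_in(b5,rmA), carry(b3,left)} \ {carry(b3,left)} = {ball_in(b5,rmA)}
  ∪ pre   = {ball_in(b5,rmA)} ∪ {ball_in(b3,rmA), free(left), robot_in(rmA)}
          = {ball_in(b3,rmA), ball_in(b5,rmA), free(left), robot_in(rmA)}

== RESULT ==
["ball_in(b3,rmA)", "ball_in(b5,rmA)", "free(left)", "robot_in(rmA)"]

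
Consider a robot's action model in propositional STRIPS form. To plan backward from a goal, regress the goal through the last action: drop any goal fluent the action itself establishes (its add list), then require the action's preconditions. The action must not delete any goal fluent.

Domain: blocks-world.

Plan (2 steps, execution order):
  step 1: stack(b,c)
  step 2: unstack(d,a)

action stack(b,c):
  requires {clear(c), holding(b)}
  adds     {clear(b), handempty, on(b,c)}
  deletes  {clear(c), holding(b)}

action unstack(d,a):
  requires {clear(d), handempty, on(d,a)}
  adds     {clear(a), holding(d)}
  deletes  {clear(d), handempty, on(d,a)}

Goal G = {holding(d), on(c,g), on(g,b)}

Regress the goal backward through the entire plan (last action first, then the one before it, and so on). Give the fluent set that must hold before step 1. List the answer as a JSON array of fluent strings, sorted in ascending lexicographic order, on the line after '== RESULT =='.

Work backward from the goal:
  through step 2 (unstack(d,a)): drop {holding(d)}, keep {on(c,g), on(g,b)}, require {clear(d), handempty, on(d,a)}
    → {clear(d), handempty, on(c,g), on(d,a), on(g,b)}
  through step 1 (stack(b,c)): drop {handempty}, keep {clear(d), on(c,g), on(d,a), on(g,b)}, require {clear(c), holding(b)}
    → {clear(c), clear(d), holding(b), on(c,g), on(d,a), on(g,b)}

== RESULT ==
["clear(c)", "clear(d)", "holding(b)", "on(c,g)", "on(d,a)", "on(g,b)"]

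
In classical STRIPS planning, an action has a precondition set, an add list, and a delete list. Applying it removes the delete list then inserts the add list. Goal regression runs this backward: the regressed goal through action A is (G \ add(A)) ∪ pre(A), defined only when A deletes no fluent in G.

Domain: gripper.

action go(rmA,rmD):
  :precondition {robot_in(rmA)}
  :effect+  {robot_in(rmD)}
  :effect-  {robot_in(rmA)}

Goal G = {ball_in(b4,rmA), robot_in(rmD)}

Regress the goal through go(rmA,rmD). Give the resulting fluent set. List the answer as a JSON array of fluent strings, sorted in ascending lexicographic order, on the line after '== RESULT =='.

Regress:
  G ∩ del = {}  (empty — regression defined)
  G \ add = {ball_in(b4,rmA), robot_in(rmD)} \ {robot_in(rmD)} = {ball_in(b4,rmA)}
  ∪ pre   = {ball_in(b4,rmA)} ∪ {robot_in(rmA)}
          = {ball_in(b4,rmA), robot_in(rmA)}

== RESULT ==
["ball_in(b4,rmA)", "robot_in(rmA)"]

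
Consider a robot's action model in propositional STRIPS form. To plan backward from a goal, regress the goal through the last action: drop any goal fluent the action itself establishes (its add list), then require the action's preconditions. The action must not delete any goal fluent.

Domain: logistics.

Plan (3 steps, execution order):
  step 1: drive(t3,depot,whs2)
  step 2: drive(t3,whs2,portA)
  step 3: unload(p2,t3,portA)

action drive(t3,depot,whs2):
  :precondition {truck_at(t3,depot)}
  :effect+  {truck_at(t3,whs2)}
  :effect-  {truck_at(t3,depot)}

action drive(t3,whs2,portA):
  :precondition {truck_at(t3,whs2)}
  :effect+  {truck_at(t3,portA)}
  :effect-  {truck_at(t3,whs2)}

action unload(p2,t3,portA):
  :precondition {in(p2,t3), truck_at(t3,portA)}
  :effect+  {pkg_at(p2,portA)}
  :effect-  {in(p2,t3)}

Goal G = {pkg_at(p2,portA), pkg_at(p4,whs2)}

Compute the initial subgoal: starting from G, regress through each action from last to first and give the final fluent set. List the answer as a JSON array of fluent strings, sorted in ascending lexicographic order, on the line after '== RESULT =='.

Work backward from the goal:
  through step 3 (unload(p2,t3,portA)): drop {pkg_at(p2,portA)}, keep {pkg_at(p4,whs2)}, require {in(p2,t3), truck_at(t3,portA)}
    → {in(p2,t3), pkg_at(p4,whs2), truck_at(t3,portA)}
  through step 2 (drive(t3,whs2,portA)): drop {truck_at(t3,portA)}, keep {in(p2,t3), pkg_at(p4,whs2)}, require {truck_at(t3,whs2)}
    → {in(p2,t3), pkg_at(p4,whs2), truck_at(t3,whs2)}
  through step 1 (drive(t3,depot,whs2)): drop {truck_at(t3,whs2)}, keep {in(p2,t3), pkg_at(p4,whs2)}, require {truck_at(t3,depot)}
    → {in(p2,t3), pkg_at(p4,whs2), truck_at(t3,depot)}

== RESULT ==
["in(p2,t3)", "pkg_at(p4,whs2)", "truck_at(t3,depot)"]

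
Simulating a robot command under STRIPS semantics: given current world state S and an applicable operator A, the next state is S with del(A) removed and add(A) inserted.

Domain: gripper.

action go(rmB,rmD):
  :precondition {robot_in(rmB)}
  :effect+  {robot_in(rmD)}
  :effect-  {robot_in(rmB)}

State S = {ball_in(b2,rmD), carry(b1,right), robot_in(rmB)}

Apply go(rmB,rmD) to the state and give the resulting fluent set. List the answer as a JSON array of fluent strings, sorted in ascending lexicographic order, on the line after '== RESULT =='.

Progress:
  pre ⊆ S: {robot_in(rmB)} ⊆ S  — applicable
  S \ del = {ball_in(b2,rmD), carry(b1,right)}
  ∪ add   = {ball_in(b2,rmD), carry(b1,right), robot_in(rmD)}

== RESULT ==
["ball_in(b2,rmD)", "carry(b1,right)", "robot_in(rmD)"]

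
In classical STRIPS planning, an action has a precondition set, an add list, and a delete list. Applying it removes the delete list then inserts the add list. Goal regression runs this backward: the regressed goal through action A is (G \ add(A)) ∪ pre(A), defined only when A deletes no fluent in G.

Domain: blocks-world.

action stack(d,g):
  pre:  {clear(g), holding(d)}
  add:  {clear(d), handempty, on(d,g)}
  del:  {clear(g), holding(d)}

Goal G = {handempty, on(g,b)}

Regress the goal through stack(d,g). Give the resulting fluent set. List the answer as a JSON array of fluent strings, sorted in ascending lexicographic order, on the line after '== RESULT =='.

Regress:
  G ∩ del = {}  (empty — regression defined)
  G \ add = {handempty, on(g,b)} \ {clear(d), handempty, on(d,g)} = {on(g,b)}
  ∪ pre   = {on(g,b)} ∪ {clear(g), holding(d)}
          = {clear(g), holding(d), on(g,b)}

== RESULT ==
["clear(g)", "holding(d)", "on(g,b)"]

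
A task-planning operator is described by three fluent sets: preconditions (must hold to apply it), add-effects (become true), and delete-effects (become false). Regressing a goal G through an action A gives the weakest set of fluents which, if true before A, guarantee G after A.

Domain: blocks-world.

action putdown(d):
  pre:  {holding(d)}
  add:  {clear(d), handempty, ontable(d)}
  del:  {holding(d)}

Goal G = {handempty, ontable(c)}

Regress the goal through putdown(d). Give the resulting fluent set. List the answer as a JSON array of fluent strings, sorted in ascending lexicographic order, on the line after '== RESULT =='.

Compute (G \ add) ∪ pre:
  G ∩ del = {}  (empty — regression defined)
  G \ add = {handempty, ontable(c)} \ {clear(d), handempty, ontable(d)} = {ontable(c)}
  ∪ pre   = {ontable(c)} ∪ {holding(d)}
          = {holding(d), ontable(c)}

== RESULT ==
["holding(d)", "ontable(c)"]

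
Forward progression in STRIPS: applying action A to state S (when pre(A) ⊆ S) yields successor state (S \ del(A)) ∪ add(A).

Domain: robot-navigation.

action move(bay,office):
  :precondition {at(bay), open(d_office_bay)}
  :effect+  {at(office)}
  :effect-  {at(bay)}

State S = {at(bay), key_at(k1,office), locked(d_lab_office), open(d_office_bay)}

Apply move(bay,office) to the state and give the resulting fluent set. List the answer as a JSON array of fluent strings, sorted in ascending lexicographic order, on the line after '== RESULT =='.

Compute (S \ del) ∪ add:
  pre ⊆ S: {at(bay), open(d_office_bay)} ⊆ S  — applicable
  S \ del = {key_at(k1,office), locked(d_lab_office), open(d_office_bay)}
  ∪ add   = {at(office), key_at(k1,office), locked(d_lab_office), open(d_office_bay)}

== RESULT ==
["at(office)", "key_at(k1,office)", "locked(d_lab_office)", "open(d_office_bay)"]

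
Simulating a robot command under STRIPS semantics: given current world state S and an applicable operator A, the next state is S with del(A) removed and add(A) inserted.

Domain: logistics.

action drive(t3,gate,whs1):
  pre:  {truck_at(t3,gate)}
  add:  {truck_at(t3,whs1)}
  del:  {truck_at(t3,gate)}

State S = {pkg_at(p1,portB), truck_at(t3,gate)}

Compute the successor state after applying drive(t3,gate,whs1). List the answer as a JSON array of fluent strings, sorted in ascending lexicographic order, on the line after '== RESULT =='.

Progress:
  pre ⊆ S: {truck_at(t3,gate)} ⊆ S  — applicable
  S \ del = {pkg_at(p1,portB)}
  ∪ add   = {pkg_at(p1,portB), truck_at(t3,whs1)}

== RESULT ==
["pkg_at(p1,portB)", "truck_at(t3,whs1)"]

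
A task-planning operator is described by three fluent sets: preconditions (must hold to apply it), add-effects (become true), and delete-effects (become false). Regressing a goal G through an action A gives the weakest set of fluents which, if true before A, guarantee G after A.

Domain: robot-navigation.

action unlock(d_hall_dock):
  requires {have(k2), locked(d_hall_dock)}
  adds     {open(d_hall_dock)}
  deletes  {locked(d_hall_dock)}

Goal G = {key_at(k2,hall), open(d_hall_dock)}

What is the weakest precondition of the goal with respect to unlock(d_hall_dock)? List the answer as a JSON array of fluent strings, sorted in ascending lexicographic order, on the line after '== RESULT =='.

Regress:
  G ∩ del = {}  (empty — regression defined)
  G \ add = {key_at(k2,hall), open(d_hall_dock)} \ {open(d_hall_dock)} = {key_at(k2,hall)}
  ∪ pre   = {key_at(k2,hall)} ∪ {have(k2), locked(d_hall_dock)}
          = {have(k2), key_at(k2,hall), locked(d_hall_dock)}

== RESULT ==
["have(k2)", "key_at(k2,hall)", "locked(d_hall_dock)"]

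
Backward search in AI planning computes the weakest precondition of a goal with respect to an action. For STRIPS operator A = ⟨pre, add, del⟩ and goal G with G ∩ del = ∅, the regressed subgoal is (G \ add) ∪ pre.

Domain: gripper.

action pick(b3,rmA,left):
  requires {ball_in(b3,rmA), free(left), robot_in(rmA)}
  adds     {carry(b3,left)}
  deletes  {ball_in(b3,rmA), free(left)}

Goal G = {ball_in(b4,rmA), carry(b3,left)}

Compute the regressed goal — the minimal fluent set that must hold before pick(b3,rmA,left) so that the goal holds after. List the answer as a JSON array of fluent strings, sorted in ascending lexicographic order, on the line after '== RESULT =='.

Compute (G \ add) ∪ pre:
  G ∩ del = {}  (empty — regression defined)
  G \ add = {ball_in(b4,rmA), carry(b3,left)} \ {carry(b3,left)} = {ball_in(b4,rmA)}
  ∪ pre   = {ball_in(b4,rmA)} ∪ {ball_in(b3,rmA), free(left), robot_in(rmA)}
          = {ball_in(b3,rmA), ball_in(b4,rmA), free(left), robot_in(rmA)}

== RESULT ==
["ball_in(b3,rmA)", "ball_in(b4,rmA)", "free(left)", "robot_in(rmA)"]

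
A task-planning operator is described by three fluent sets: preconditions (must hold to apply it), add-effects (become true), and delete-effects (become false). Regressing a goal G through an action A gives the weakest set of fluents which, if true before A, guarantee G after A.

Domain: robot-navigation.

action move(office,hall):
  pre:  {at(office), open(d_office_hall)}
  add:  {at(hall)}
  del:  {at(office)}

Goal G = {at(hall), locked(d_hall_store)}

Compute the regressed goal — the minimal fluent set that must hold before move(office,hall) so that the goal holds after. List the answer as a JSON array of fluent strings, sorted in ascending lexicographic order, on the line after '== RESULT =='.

Compute (G \ add) ∪ pre:
  G ∩ del = {}  (empty — regression defined)
  G \ add = {at(hall), locked(d_hall_store)} \ {at(hall)} = {locked(d_hall_store)}
  ∪ pre   = {locked(d_hall_store)} ∪ {at(office), open(d_office_hall)}
          = {at(office), locked(d_hall_store), open(d_office_hall)}

== RESULT ==
["at(office)", "locked(d_hall_store)", "open(d_office_hall)"]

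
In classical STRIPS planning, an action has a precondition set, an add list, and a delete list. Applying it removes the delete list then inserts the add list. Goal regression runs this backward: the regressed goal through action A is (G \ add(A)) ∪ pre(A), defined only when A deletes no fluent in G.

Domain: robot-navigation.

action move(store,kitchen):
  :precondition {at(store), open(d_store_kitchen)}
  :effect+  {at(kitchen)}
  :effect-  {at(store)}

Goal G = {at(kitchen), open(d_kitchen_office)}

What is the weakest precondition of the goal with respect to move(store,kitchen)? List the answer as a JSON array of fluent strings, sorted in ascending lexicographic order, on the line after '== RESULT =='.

Compute (G \ add) ∪ pre:
  G ∩ del = {}  (empty — regression defined)
  G \ add = {at(kitchen), open(d_kitchen_office)} \ {at(kitchen)} = {open(d_kitchen_office)}
  ∪ pre   = {open(d_kitchen_office)} ∪ {at(store), open(d_store_kitchen)}
          = {at(store), open(d_kitchen_office), open(d_store_kitchen)}

== RESULT ==
["at(store)", "open(d_kitchen_office)", "open(d_store_kitchen)"]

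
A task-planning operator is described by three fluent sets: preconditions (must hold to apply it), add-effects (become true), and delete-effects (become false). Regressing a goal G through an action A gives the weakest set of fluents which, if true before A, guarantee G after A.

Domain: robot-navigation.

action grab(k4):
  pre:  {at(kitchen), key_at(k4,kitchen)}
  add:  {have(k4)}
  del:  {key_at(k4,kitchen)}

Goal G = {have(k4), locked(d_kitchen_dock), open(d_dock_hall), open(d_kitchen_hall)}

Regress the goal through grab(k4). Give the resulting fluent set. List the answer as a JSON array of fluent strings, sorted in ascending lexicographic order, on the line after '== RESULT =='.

Regress:
  G ∩ del = {}  (empty — regression defined)
  G \ add = {have(k4), locked(d_kitchen_dock), open(d_dock_hall), open(d_kitchen_hall)} \ {have(k4)} = {locked(d_kitchen_dock), open(d_dock_hall), open(d_kitchen_hall)}
  ∪ pre   = {locked(d_kitchen_dock), open(d_dock_hall), open(d_kitchen_hall)} ∪ {at(kitchen), key_at(k4,kitchen)}
          = {at(kitchen), key_at(k4,kitchen), locked(d_kitchen_dock), open(d_dock_hall), open(d_kitchen_hall)}

== RESULT ==
["at(kitchen)", "key_at(k4,kitchen)", "locked(d_kitchen_dock)", "open(d_dock_hall)", "open(d_kitchen_hall)"]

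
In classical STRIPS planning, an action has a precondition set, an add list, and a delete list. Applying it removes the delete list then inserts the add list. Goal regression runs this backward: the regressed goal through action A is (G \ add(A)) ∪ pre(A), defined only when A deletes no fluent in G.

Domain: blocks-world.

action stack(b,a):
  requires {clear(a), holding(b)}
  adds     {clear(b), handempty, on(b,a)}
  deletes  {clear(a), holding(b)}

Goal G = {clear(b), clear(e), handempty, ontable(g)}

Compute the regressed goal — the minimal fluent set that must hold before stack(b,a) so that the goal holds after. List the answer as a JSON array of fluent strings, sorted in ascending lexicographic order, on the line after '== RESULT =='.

Regress:
  G ∩ del = {}  (empty — regression defined)
  G \ add = {clear(b), clear(e), handempty, ontable(g)} \ {clear(b), handempty, on(b,a)} = {clear(e), ontable(g)}
  ∪ pre   = {clear(e), ontable(g)} ∪ {clear(a), holding(b)}
          = {clear(a), clear(e), holding(b), ontable(g)}

== RESULT ==
["clear(a)", "clear(e)", "holding(b)", "ontable(g)"]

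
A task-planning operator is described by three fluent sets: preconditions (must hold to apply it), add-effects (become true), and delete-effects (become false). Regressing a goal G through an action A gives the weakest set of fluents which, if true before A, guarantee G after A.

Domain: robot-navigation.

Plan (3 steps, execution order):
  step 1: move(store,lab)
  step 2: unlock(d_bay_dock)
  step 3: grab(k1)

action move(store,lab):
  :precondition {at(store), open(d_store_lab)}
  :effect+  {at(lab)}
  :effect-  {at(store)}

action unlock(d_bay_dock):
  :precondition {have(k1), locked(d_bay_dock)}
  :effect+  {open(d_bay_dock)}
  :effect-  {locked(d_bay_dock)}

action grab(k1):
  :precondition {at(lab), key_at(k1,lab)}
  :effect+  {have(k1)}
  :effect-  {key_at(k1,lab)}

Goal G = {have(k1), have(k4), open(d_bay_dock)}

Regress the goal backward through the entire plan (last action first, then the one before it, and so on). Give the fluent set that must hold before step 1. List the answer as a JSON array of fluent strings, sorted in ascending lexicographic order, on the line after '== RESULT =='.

Work backward from the goal:
  through step 3 (grab(k1)): drop {have(k1)}, keep {have(k4), open(d_bay_dock)}, require {at(lab), key_at(k1,lab)}
    → {at(lab), have(k4), key_at(k1,lab), open(d_bay_dock)}
  through step 2 (unlock(d_bay_dock)): drop {open(d_bay_dock)}, keep {at(lab), have(k4), key_at(k1,lab)}, require {have(k1), locked(d_bay_dock)}
    → {at(lab), have(k1), have(k4), key_at(k1,lab), locked(d_bay_dock)}
  through step 1 (move(store,lab)): drop {at(lab)}, keep {have(k1), have(k4), key_at(k1,lab), locked(d_bay_dock)}, require {at(store), open(d_store_lab)}
    → {at(store), have(k1), have(k4), key_at(k1,lab), locked(d_bay_dock), open(d_store_lab)}

== RESULT ==
["at(store)", "have(k1)", "have(k4)", "key_at(k1,lab)", "locked(d_bay_dock)", "open(d_store_lab)"]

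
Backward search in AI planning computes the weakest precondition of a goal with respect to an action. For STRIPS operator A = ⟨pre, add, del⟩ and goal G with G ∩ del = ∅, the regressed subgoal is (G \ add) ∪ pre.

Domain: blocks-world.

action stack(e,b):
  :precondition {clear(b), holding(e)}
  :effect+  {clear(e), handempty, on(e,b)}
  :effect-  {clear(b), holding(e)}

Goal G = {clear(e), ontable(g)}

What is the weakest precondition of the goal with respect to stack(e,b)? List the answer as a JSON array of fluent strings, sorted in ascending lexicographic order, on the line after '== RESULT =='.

Compute (G \ add) ∪ pre:
  G ∩ del = {}  (empty — regression defined)
  G \ add = {clear(e), ontable(g)} \ {clear(e), handempty, on(e,b)} = {ontable(g)}
  ∪ pre   = {ontable(g)} ∪ {clear(b), holding(e)}
          = {clear(b), holding(e), ontable(g)}

== RESULT ==
["clear(b)", "holding(e)", "ontable(g)"]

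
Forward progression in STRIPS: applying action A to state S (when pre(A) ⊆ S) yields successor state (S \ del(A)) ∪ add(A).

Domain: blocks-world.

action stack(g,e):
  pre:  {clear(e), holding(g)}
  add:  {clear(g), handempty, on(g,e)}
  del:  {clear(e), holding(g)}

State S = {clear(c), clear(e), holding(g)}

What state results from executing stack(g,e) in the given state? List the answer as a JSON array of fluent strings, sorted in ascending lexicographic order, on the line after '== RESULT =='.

Compute (S \ del) ∪ add:
  pre ⊆ S: {clear(e), holding(g)} ⊆ S  — applicable
  S \ del = {clear(c)}
  ∪ add   = {clear(c), clear(g), handempty, on(g,e)}

== RESULT ==
["clear(c)", "clear(g)", "handempty", "on(g,e)"]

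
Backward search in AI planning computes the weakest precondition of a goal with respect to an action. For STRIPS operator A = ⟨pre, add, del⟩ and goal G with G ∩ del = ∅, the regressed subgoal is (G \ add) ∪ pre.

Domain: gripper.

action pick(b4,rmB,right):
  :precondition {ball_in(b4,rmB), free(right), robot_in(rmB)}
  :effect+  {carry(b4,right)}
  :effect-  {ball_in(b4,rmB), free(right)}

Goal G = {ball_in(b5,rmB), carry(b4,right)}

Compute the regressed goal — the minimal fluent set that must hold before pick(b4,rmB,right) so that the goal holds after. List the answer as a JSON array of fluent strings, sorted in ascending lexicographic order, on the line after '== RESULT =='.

Regress:
  G ∩ del = {}  (empty — regression defined)
  G \ add = {ball_in(b5,rmB), carry(b4,right)} \ {carry(b4,right)} = {ball_in(b5,rmB)}
  ∪ pre   = {ball_in(b5,rmB)} ∪ {ball_in(b4,rmB), free(right), robot_in(rmB)}
          = {ball_in(b4,rmB), ball_in(b5,rmB), free(right), robot_in(rmB)}

== RESULT ==
["ball_in(b4,rmB)", "ball_in(b5,rmB)", "free(right)", "robot_in(rmB)"]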